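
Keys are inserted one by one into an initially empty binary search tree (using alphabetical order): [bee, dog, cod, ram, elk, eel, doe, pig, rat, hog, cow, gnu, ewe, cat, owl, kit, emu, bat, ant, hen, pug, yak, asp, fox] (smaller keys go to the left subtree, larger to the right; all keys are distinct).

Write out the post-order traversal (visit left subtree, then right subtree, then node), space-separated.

asp ant bat cat cow doe cod eel emu fox ewe hen gnu kit owl hog pug pig elk yak rat ram dog bee

bee: root
dog: right child of bee (depth 1)
cod: left child of dog (depth 2)
ram: right child of dog (depth 2)
elk: left child of ram (depth 3)
eel: left child of elk (depth 4)
doe: right child of cod (depth 3)
pig: right child of elk (depth 4)
rat: right child of ram (depth 3)
hog: left child of pig (depth 5)
cow: left child of doe (depth 4)
gnu: left child of hog (depth 6)
ewe: left child of gnu (depth 7)
cat: left child of cod (depth 3)
owl: right child of hog (depth 6)
kit: left child of owl (depth 7)
emu: left child of ewe (depth 8)
bat: left child of bee (depth 1)
ant: left child of bat (depth 2)
hen: right child of gnu (depth 7)
pug: right child of pig (depth 5)
yak: right child of rat (depth 4)
asp: right child of ant (depth 3)
fox: right child of ewe (depth 8)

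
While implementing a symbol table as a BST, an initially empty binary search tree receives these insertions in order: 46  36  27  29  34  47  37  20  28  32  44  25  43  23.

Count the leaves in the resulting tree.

5

Insert 46: tree is empty, so 46 becomes the root.
Insert 36: 36 < 46 → go left. Place as left child of 46.
Insert 27: 27 < 46 → go left; 27 < 36 → go left. Place as left child of 36.
Insert 29: 29 < 46 → go left; 29 < 36 → go left; 29 > 27 → go right. Place as right child of 27.
Insert 34: 34 < 46 → go left; 34 < 36 → go left; 34 > 27 → go right; 34 > 29 → go right. Place as right child of 29.
Insert 47: 47 > 46 → go right. Place as right child of 46.
Insert 37: 37 < 46 → go left; 37 > 36 → go right. Place as right child of 36.
Insert 20: 20 < 46 → go left; 20 < 36 → go left; 20 < 27 → go left. Place as left child of 27.
Insert 28: 28 < 46 → go left; 28 < 36 → go left; 28 > 27 → go right; 28 < 29 → go left. Place as left child of 29.
Insert 32: 32 < 46 → go left; 32 < 36 → go left; 32 > 27 → go right; 32 > 29 → go right; 32 < 34 → go left. Place as left child of 34.
Insert 44: 44 < 46 → go left; 44 > 36 → go right; 44 > 37 → go right. Place as right child of 37.
Insert 25: 25 < 46 → go left; 25 < 36 → go left; 25 < 27 → go left; 25 > 20 → go right. Place as right child of 20.
Insert 43: 43 < 46 → go left; 43 > 36 → go right; 43 > 37 → go right; 43 < 44 → go left. Place as left child of 44.
Insert 23: 23 < 46 → go left; 23 < 36 → go left; 23 < 27 → go left; 23 > 20 → go right; 23 < 25 → go left. Place as left child of 25.

Leaves: 23, 28, 32, 43, 47 — 5 in total.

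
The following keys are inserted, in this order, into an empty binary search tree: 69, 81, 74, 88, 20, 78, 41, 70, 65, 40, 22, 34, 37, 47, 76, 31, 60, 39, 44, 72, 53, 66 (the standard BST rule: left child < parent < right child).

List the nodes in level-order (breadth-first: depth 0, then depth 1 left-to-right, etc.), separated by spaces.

Insert 69: tree is empty, so 69 becomes the root.
Insert 81: 81 > 69 → go right. Place as right child of 69.
Insert 74: 74 > 69 → go right; 74 < 81 → go left. Place as left child of 81.
Insert 88: 88 > 69 → go right; 88 > 81 → go right. Place as right child of 81.
Insert 20: 20 < 69 → go left. Place as left child of 69.
Insert 78: 78 > 69 → go right; 78 < 81 → go left; 78 > 74 → go right. Place as right child of 74.
Insert 41: 41 < 69 → go left; 41 > 20 → go right. Place as right child of 20.
Insert 70: 70 > 69 → go right; 70 < 81 → go left; 70 < 74 → go left. Place as left child of 74.
Insert 65: 65 < 69 → go left; 65 > 20 → go right; 65 > 41 → go right. Place as right child of 41.
Insert 40: 40 < 69 → go left; 40 > 20 → go right; 40 < 41 → go left. Place as left child of 41.
Insert 22: 22 < 69 → go left; 22 > 20 → go right; 22 < 41 → go left; 22 < 40 → go left. Place as left child of 40.
Insert 34: 34 < 69 → go left; 34 > 20 → go right; 34 < 41 → go left; 34 < 40 → go left; 34 > 22 → go right. Place as right child of 22.
Insert 37: 37 < 69 → go left; 37 > 20 → go right; 37 < 41 → go left; 37 < 40 → go left; 37 > 22 → go right; 37 > 34 → go right. Place as right child of 34.
Insert 47: 47 < 69 → go left; 47 > 20 → go right; 47 > 41 → go right; 47 < 65 → go left. Place as left child of 65.
Insert 76: 76 > 69 → go right; 76 < 81 → go left; 76 > 74 → go right; 76 < 78 → go left. Place as left child of 78.
Insert 31: 31 < 69 → go left; 31 > 20 → go right; 31 < 41 → go left; 31 < 40 → go left; 31 > 22 → go right; 31 < 34 → go left. Place as left child of 34.
Insert 60: 60 < 69 → go left; 60 > 20 → go right; 60 > 41 → go right; 60 < 65 → go left; 60 > 47 → go right. Place as right child of 47.
Insert 39: 39 < 69 → go left; 39 > 20 → go right; 39 < 41 → go left; 39 < 40 → go left; 39 > 22 → go right; 39 > 34 → go right; 39 > 37 → go right. Place as right child of 37.
Insert 44: 44 < 69 → go left; 44 > 20 → go right; 44 > 41 → go right; 44 < 65 → go left; 44 < 47 → go left. Place as left child of 47.
Insert 72: 72 > 69 → go right; 72 < 81 → go left; 72 < 74 → go left; 72 > 70 → go right. Place as right child of 70.
Insert 53: 53 < 69 → go left; 53 > 20 → go right; 53 > 41 → go right; 53 < 65 → go left; 53 > 47 → go right; 53 < 60 → go left. Place as left child of 60.
Insert 66: 66 < 69 → go left; 66 > 20 → go right; 66 > 41 → go right; 66 > 65 → go right. Place as right child of 65.

69 20 81 41 74 88 40 65 70 78 22 47 66 72 76 34 44 60 31 37 53 39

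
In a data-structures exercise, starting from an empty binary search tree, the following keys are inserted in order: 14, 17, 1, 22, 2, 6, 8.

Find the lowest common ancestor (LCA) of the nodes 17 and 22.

17

Insert 14: tree is empty, so 14 becomes the root.
Insert 17: 17 > 14 → go right. Place as right child of 14.
Insert 1: 1 < 14 → go left. Place as left child of 14.
Insert 22: 22 > 14 → go right; 22 > 17 → go right. Place as right child of 17.
Insert 2: 2 < 14 → go left; 2 > 1 → go right. Place as right child of 1.
Insert 6: 6 < 14 → go left; 6 > 1 → go right; 6 > 2 → go right. Place as right child of 2.
Insert 8: 8 < 14 → go left; 8 > 1 → go right; 8 > 2 → go right; 8 > 6 → go right. Place as right child of 6.

Path to 17: 14 → 17
Path to 22: 14 → 17 → 22
17 lies on both paths and is an ancestor of the other node.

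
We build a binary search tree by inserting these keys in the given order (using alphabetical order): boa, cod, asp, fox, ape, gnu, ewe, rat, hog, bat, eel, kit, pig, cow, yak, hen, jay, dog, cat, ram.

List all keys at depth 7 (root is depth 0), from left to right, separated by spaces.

jay pig

boa: root
cod: right child of boa (depth 1)
asp: left child of boa (depth 1)
fox: right child of cod (depth 2)
ape: left child of asp (depth 2)
gnu: right child of fox (depth 3)
ewe: left child of fox (depth 3)
rat: right child of gnu (depth 4)
hog: left child of rat (depth 5)
bat: right child of asp (depth 2)
eel: left child of ewe (depth 4)
kit: right child of hog (depth 6)
pig: right child of kit (depth 7)
cow: left child of eel (depth 5)
yak: right child of rat (depth 5)
hen: left child of hog (depth 6)
jay: left child of kit (depth 7)
dog: right child of cow (depth 6)
cat: left child of cod (depth 2)
ram: right child of pig (depth 8)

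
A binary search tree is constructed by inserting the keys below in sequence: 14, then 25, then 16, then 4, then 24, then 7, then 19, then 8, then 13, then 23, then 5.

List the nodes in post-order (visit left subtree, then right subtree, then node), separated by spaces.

Insert 14: tree is empty, so 14 becomes the root.
Insert 25: 25 > 14 → go right. Place as right child of 14.
Insert 16: 16 > 14 → go right; 16 < 25 → go left. Place as left child of 25.
Insert 4: 4 < 14 → go left. Place as left child of 14.
Insert 24: 24 > 14 → go right; 24 < 25 → go left; 24 > 16 → go right. Place as right child of 16.
Insert 7: 7 < 14 → go left; 7 > 4 → go right. Place as right child of 4.
Insert 19: 19 > 14 → go right; 19 < 25 → go left; 19 > 16 → go right; 19 < 24 → go left. Place as left child of 24.
Insert 8: 8 < 14 → go left; 8 > 4 → go right; 8 > 7 → go right. Place as right child of 7.
Insert 13: 13 < 14 → go left; 13 > 4 → go right; 13 > 7 → go right; 13 > 8 → go right. Place as right child of 8.
Insert 23: 23 > 14 → go right; 23 < 25 → go left; 23 > 16 → go right; 23 < 24 → go left; 23 > 19 → go right. Place as right child of 19.
Insert 5: 5 < 14 → go left; 5 > 4 → go right; 5 < 7 → go left. Place as left child of 7.

5 13 8 7 4 23 19 24 16 25 14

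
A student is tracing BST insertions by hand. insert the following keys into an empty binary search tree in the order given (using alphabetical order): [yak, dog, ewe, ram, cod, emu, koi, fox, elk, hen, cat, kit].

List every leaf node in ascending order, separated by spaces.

cat elk kit

Insert yak: tree is empty, so yak becomes the root.
Insert dog: dog < yak → go left. Place as left child of yak.
Insert ewe: ewe < yak → go left; ewe > dog → go right. Place as right child of dog.
Insert ram: ram < yak → go left; ram > dog → go right; ram > ewe → go right. Place as right child of ewe.
Insert cod: cod < yak → go left; cod < dog → go left. Place as left child of dog.
Insert emu: emu < yak → go left; emu > dog → go right; emu < ewe → go left. Place as left child of ewe.
Insert koi: koi < yak → go left; koi > dog → go right; koi > ewe → go right; koi < ram → go left. Place as left child of ram.
Insert fox: fox < yak → go left; fox > dog → go right; fox > ewe → go right; fox < ram → go left; fox < koi → go left. Place as left child of koi.
Insert elk: elk < yak → go left; elk > dog → go right; elk < ewe → go left; elk < emu → go left. Place as left child of emu.
Insert hen: hen < yak → go left; hen > dog → go right; hen > ewe → go right; hen < ram → go left; hen < koi → go left; hen > fox → go right. Place as right child of fox.
Insert cat: cat < yak → go left; cat < dog → go left; cat < cod → go left. Place as left child of cod.
Insert kit: kit < yak → go left; kit > dog → go right; kit > ewe → go right; kit < ram → go left; kit < koi → go left; kit > fox → go right; kit > hen → go right. Place as right child of hen.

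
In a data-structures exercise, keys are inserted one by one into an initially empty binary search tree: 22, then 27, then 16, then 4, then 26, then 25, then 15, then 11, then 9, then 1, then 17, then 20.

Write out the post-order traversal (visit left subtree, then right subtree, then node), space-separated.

1 9 11 15 4 20 17 16 25 26 27 22

Insert 22: tree is empty, so 22 becomes the root.
Insert 27: 27 > 22 → go right. Place as right child of 22.
Insert 16: 16 < 22 → go left. Place as left child of 22.
Insert 4: 4 < 22 → go left; 4 < 16 → go left. Place as left child of 16.
Insert 26: 26 > 22 → go right; 26 < 27 → go left. Place as left child of 27.
Insert 25: 25 > 22 → go right; 25 < 27 → go left; 25 < 26 → go left. Place as left child of 26.
Insert 15: 15 < 22 → go left; 15 < 16 → go left; 15 > 4 → go right. Place as right child of 4.
Insert 11: 11 < 22 → go left; 11 < 16 → go left; 11 > 4 → go right; 11 < 15 → go left. Place as left child of 15.
Insert 9: 9 < 22 → go left; 9 < 16 → go left; 9 > 4 → go right; 9 < 15 → go left; 9 < 11 → go left. Place as left child of 11.
Insert 1: 1 < 22 → go left; 1 < 16 → go left; 1 < 4 → go left. Place as left child of 4.
Insert 17: 17 < 22 → go left; 17 > 16 → go right. Place as right child of 16.
Insert 20: 20 < 22 → go left; 20 > 16 → go right; 20 > 17 → go right. Place as right child of 17.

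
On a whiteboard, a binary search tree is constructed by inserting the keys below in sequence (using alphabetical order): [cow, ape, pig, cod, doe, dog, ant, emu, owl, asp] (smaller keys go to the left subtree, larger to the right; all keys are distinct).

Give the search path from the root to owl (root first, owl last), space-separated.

cow: root
ape: left child of cow (depth 1)
pig: right child of cow (depth 1)
cod: right child of ape (depth 2)
doe: left child of pig (depth 2)
dog: right child of doe (depth 3)
ant: left child of ape (depth 2)
emu: right child of dog (depth 4)
owl: right child of emu (depth 5)
asp: left child of cod (depth 3)

cow pig doe dog emu owl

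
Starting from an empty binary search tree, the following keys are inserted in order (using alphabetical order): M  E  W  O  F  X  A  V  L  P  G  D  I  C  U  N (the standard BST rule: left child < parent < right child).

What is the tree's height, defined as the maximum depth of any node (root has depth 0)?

5

Insert M: tree is empty, so M becomes the root.
Insert E: E < M → go left. Place as left child of M.
Insert W: W > M → go right. Place as right child of M.
Insert O: O > M → go right; O < W → go left. Place as left child of W.
Insert F: F < M → go left; F > E → go right. Place as right child of E.
Insert X: X > M → go right; X > W → go right. Place as right child of W.
Insert A: A < M → go left; A < E → go left. Place as left child of E.
Insert V: V > M → go right; V < W → go left; V > O → go right. Place as right child of O.
Insert L: L < M → go left; L > E → go right; L > F → go right. Place as right child of F.
Insert P: P > M → go right; P < W → go left; P > O → go right; P < V → go left. Place as left child of V.
Insert G: G < M → go left; G > E → go right; G > F → go right; G < L → go left. Place as left child of L.
Insert D: D < M → go left; D < E → go left; D > A → go right. Place as right child of A.
Insert I: I < M → go left; I > E → go right; I > F → go right; I < L → go left; I > G → go right. Place as right child of G.
Insert C: C < M → go left; C < E → go left; C > A → go right; C < D → go left. Place as left child of D.
Insert U: U > M → go right; U < W → go left; U > O → go right; U < V → go left; U > P → go right. Place as right child of P.
Insert N: N > M → go right; N < W → go left; N < O → go left. Place as left child of O.

The deepest node is I at depth 5.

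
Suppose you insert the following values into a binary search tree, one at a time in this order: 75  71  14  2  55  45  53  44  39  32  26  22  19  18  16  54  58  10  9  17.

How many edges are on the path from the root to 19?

75: root
71: left child of 75 (depth 1)
14: left child of 71 (depth 2)
2: left child of 14 (depth 3)
55: right child of 14 (depth 3)
45: left child of 55 (depth 4)
53: right child of 45 (depth 5)
44: left child of 45 (depth 5)
39: left child of 44 (depth 6)
32: left child of 39 (depth 7)
26: left child of 32 (depth 8)
22: left child of 26 (depth 9)
19: left child of 22 (depth 10)
18: left child of 19 (depth 11)
16: left child of 18 (depth 12)
54: right child of 53 (depth 6)
58: right child of 55 (depth 4)
10: right child of 2 (depth 4)
9: left child of 10 (depth 5)
17: right child of 16 (depth 13)

Path to 19: 75 → 71 → 14 → 55 → 45 → 44 → 39 → 32 → 26 → 22 → 19, which is 10 edges.

10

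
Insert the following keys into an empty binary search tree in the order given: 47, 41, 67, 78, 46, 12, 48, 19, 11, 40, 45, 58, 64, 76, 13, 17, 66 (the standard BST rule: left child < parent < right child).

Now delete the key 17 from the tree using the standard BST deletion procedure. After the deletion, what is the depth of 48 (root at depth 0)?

2

Resulting structure (node: left, right):
  47: L=41, R=67
  41: L=12, R=46
  67: L=48, R=78
  78: L=76, R=–
  46: L=45, R=–
  12: L=11, R=19
  48: L=–, R=58
  19: L=13, R=40
  11: L=–, R=–
  40: L=–, R=–
  45: L=–, R=–
  58: L=–, R=64
  64: L=–, R=66
  76: L=–, R=–
  13: L=–, R=17
  17: L=–, R=–
  66: L=–, R=–

Delete 17 (at most one child — splice it out).
After deletion, path to 48: 47 → 67 → 48.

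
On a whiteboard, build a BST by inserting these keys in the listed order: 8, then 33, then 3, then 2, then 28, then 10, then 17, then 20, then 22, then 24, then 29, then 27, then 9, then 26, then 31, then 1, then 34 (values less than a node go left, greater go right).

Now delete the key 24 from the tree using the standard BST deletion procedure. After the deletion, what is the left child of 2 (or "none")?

8: root
33: right child of 8 (depth 1)
3: left child of 8 (depth 1)
2: left child of 3 (depth 2)
28: left child of 33 (depth 2)
10: left child of 28 (depth 3)
17: right child of 10 (depth 4)
20: right child of 17 (depth 5)
22: right child of 20 (depth 6)
24: right child of 22 (depth 7)
29: right child of 28 (depth 3)
27: right child of 24 (depth 8)
9: left child of 10 (depth 4)
26: left child of 27 (depth 9)
31: right child of 29 (depth 4)
1: left child of 2 (depth 3)
34: right child of 33 (depth 2)

Delete 24 (at most one child — splice it out).
After deletion, 2's left child: 1.

1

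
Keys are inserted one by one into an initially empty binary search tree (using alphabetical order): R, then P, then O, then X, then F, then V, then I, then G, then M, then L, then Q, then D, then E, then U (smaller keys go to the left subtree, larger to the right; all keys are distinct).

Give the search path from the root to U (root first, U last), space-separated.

R: root
P: left child of R (depth 1)
O: left child of P (depth 2)
X: right child of R (depth 1)
F: left child of O (depth 3)
V: left child of X (depth 2)
I: right child of F (depth 4)
G: left child of I (depth 5)
M: right child of I (depth 5)
L: left child of M (depth 6)
Q: right child of P (depth 2)
D: left child of F (depth 4)
E: right child of D (depth 5)
U: left child of V (depth 3)

R X V U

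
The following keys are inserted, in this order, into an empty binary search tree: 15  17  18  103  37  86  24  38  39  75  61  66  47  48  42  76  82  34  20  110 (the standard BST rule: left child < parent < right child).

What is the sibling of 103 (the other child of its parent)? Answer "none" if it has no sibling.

none

15: root
17: right child of 15 (depth 1)
18: right child of 17 (depth 2)
103: right child of 18 (depth 3)
37: left child of 103 (depth 4)
86: right child of 37 (depth 5)
24: left child of 37 (depth 5)
38: left child of 86 (depth 6)
39: right child of 38 (depth 7)
75: right child of 39 (depth 8)
61: left child of 75 (depth 9)
66: right child of 61 (depth 10)
47: left child of 61 (depth 10)
48: right child of 47 (depth 11)
42: left child of 47 (depth 11)
76: right child of 75 (depth 9)
82: right child of 76 (depth 10)
34: right child of 24 (depth 6)
20: left child of 24 (depth 6)
110: right child of 103 (depth 4)

103's parent is 18, which has only one child.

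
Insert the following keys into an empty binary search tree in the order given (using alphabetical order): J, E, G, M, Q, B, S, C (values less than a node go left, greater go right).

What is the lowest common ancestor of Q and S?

Q

Insert J: tree is empty, so J becomes the root.
Insert E: E < J → go left. Place as left child of J.
Insert G: G < J → go left; G > E → go right. Place as right child of E.
Insert M: M > J → go right. Place as right child of J.
Insert Q: Q > J → go right; Q > M → go right. Place as right child of M.
Insert B: B < J → go left; B < E → go left. Place as left child of E.
Insert S: S > J → go right; S > M → go right; S > Q → go right. Place as right child of Q.
Insert C: C < J → go left; C < E → go left; C > B → go right. Place as right child of B.

Path to Q: J → M → Q
Path to S: J → M → Q → S
Q lies on both paths and is an ancestor of the other node.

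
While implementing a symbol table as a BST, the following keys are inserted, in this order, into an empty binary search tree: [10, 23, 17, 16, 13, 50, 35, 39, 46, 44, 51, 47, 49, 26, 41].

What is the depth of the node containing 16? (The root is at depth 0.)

Resulting structure (node: left, right):
  10: L=–, R=23
  23: L=17, R=50
  17: L=16, R=–
  16: L=13, R=–
  13: L=–, R=–
  50: L=35, R=51
  35: L=26, R=39
  39: L=–, R=46
  46: L=44, R=47
  44: L=41, R=–
  51: L=–, R=–
  47: L=–, R=49
  49: L=–, R=–
  26: L=–, R=–
  41: L=–, R=–

Path to 16: 10 → 23 → 17 → 16, which is 3 edges.

3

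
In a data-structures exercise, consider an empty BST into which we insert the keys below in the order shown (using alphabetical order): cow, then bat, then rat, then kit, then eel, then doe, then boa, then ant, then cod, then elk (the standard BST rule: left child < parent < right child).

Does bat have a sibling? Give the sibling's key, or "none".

cow: root
bat: left child of cow (depth 1)
rat: right child of cow (depth 1)
kit: left child of rat (depth 2)
eel: left child of kit (depth 3)
doe: left child of eel (depth 4)
boa: right child of bat (depth 2)
ant: left child of bat (depth 2)
cod: right child of boa (depth 3)
elk: right child of eel (depth 4)

bat's parent is cow; the other child of cow is rat.

rat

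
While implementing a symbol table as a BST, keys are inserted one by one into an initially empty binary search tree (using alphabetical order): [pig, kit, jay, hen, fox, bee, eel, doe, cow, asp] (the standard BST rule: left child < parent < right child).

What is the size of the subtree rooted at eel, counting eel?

3

Insert pig: tree is empty, so pig becomes the root.
Insert kit: kit < pig → go left. Place as left child of pig.
Insert jay: jay < pig → go left; jay < kit → go left. Place as left child of kit.
Insert hen: hen < pig → go left; hen < kit → go left; hen < jay → go left. Place as left child of jay.
Insert fox: fox < pig → go left; fox < kit → go left; fox < jay → go left; fox < hen → go left. Place as left child of hen.
Insert bee: bee < pig → go left; bee < kit → go left; bee < jay → go left; bee < hen → go left; bee < fox → go left. Place as left child of fox.
Insert eel: eel < pig → go left; eel < kit → go left; eel < jay → go left; eel < hen → go left; eel < fox → go left; eel > bee → go right. Place as right child of bee.
Insert doe: doe < pig → go left; doe < kit → go left; doe < jay → go left; doe < hen → go left; doe < fox → go left; doe > bee → go right; doe < eel → go left. Place as left child of eel.
Insert cow: cow < pig → go left; cow < kit → go left; cow < jay → go left; cow < hen → go left; cow < fox → go left; cow > bee → go right; cow < eel → go left; cow < doe → go left. Place as left child of doe.
Insert asp: asp < pig → go left; asp < kit → go left; asp < jay → go left; asp < hen → go left; asp < fox → go left; asp < bee → go left. Place as left child of bee.

Subtree rooted at eel contains: eel, doe, cow — 3 nodes.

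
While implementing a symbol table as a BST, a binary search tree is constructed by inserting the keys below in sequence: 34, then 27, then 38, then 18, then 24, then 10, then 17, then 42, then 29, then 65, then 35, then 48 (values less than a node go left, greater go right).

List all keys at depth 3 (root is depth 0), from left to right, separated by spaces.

10 24 65

Insert 34: tree is empty, so 34 becomes the root.
Insert 27: 27 < 34 → go left. Place as left child of 34.
Insert 38: 38 > 34 → go right. Place as right child of 34.
Insert 18: 18 < 34 → go left; 18 < 27 → go left. Place as left child of 27.
Insert 24: 24 < 34 → go left; 24 < 27 → go left; 24 > 18 → go right. Place as right child of 18.
Insert 10: 10 < 34 → go left; 10 < 27 → go left; 10 < 18 → go left. Place as left child of 18.
Insert 17: 17 < 34 → go left; 17 < 27 → go left; 17 < 18 → go left; 17 > 10 → go right. Place as right child of 10.
Insert 42: 42 > 34 → go right; 42 > 38 → go right. Place as right child of 38.
Insert 29: 29 < 34 → go left; 29 > 27 → go right. Place as right child of 27.
Insert 65: 65 > 34 → go right; 65 > 38 → go right; 65 > 42 → go right. Place as right child of 42.
Insert 35: 35 > 34 → go right; 35 < 38 → go left. Place as left child of 38.
Insert 48: 48 > 34 → go right; 48 > 38 → go right; 48 > 42 → go right; 48 < 65 → go left. Place as left child of 65.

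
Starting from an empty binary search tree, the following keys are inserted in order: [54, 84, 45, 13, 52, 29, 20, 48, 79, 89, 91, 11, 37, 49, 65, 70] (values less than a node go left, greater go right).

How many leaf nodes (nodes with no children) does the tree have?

6

Insert 54: tree is empty, so 54 becomes the root.
Insert 84: 84 > 54 → go right. Place as right child of 54.
Insert 45: 45 < 54 → go left. Place as left child of 54.
Insert 13: 13 < 54 → go left; 13 < 45 → go left. Place as left child of 45.
Insert 52: 52 < 54 → go left; 52 > 45 → go right. Place as right child of 45.
Insert 29: 29 < 54 → go left; 29 < 45 → go left; 29 > 13 → go right. Place as right child of 13.
Insert 20: 20 < 54 → go left; 20 < 45 → go left; 20 > 13 → go right; 20 < 29 → go left. Place as left child of 29.
Insert 48: 48 < 54 → go left; 48 > 45 → go right; 48 < 52 → go left. Place as left child of 52.
Insert 79: 79 > 54 → go right; 79 < 84 → go left. Place as left child of 84.
Insert 89: 89 > 54 → go right; 89 > 84 → go right. Place as right child of 84.
Insert 91: 91 > 54 → go right; 91 > 84 → go right; 91 > 89 → go right. Place as right child of 89.
Insert 11: 11 < 54 → go left; 11 < 45 → go left; 11 < 13 → go left. Place as left child of 13.
Insert 37: 37 < 54 → go left; 37 < 45 → go left; 37 > 13 → go right; 37 > 29 → go right. Place as right child of 29.
Insert 49: 49 < 54 → go left; 49 > 45 → go right; 49 < 52 → go left; 49 > 48 → go right. Place as right child of 48.
Insert 65: 65 > 54 → go right; 65 < 84 → go left; 65 < 79 → go left. Place as left child of 79.
Insert 70: 70 > 54 → go right; 70 < 84 → go left; 70 < 79 → go left; 70 > 65 → go right. Place as right child of 65.

Leaves: 11, 20, 37, 49, 70, 91 — 6 in total.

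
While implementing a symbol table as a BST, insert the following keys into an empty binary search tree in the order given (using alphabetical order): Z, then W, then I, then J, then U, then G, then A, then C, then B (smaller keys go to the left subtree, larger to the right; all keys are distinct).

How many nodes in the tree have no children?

2

Insert Z: tree is empty, so Z becomes the root.
Insert W: W < Z → go left. Place as left child of Z.
Insert I: I < Z → go left; I < W → go left. Place as left child of W.
Insert J: J < Z → go left; J < W → go left; J > I → go right. Place as right child of I.
Insert U: U < Z → go left; U < W → go left; U > I → go right; U > J → go right. Place as right child of J.
Insert G: G < Z → go left; G < W → go left; G < I → go left. Place as left child of I.
Insert A: A < Z → go left; A < W → go left; A < I → go left; A < G → go left. Place as left child of G.
Insert C: C < Z → go left; C < W → go left; C < I → go left; C < G → go left; C > A → go right. Place as right child of A.
Insert B: B < Z → go left; B < W → go left; B < I → go left; B < G → go left; B > A → go right; B < C → go left. Place as left child of C.

Leaves: B, U — 2 in total.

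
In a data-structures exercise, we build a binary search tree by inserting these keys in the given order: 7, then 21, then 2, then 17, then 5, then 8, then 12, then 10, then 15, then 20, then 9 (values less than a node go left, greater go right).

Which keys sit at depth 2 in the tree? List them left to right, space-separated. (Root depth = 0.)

7: root
21: right child of 7 (depth 1)
2: left child of 7 (depth 1)
17: left child of 21 (depth 2)
5: right child of 2 (depth 2)
8: left child of 17 (depth 3)
12: right child of 8 (depth 4)
10: left child of 12 (depth 5)
15: right child of 12 (depth 5)
20: right child of 17 (depth 3)
9: left child of 10 (depth 6)

5 17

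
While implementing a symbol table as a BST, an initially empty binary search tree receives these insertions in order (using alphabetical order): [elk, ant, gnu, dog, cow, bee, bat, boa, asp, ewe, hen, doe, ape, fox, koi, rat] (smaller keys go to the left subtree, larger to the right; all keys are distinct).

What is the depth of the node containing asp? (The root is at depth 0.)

6

Resulting structure (node: left, right):
  elk: L=ant, R=gnu
  ant: L=–, R=dog
  gnu: L=ewe, R=hen
  dog: L=cow, R=–
  cow: L=bee, R=doe
  bee: L=bat, R=boa
  bat: L=asp, R=–
  boa: L=–, R=–
  asp: L=ape, R=–
  ewe: L=–, R=fox
  hen: L=–, R=koi
  doe: L=–, R=–
  ape: L=–, R=–
  fox: L=–, R=–
  koi: L=–, R=rat
  rat: L=–, R=–

Path to asp: elk → ant → dog → cow → bee → bat → asp, which is 6 edges.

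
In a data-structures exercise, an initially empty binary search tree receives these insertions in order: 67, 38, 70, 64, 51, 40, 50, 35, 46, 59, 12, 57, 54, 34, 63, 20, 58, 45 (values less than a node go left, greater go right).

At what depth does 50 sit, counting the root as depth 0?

5

Resulting structure (node: left, right):
  67: L=38, R=70
  38: L=35, R=64
  70: L=–, R=–
  64: L=51, R=–
  51: L=40, R=59
  40: L=–, R=50
  50: L=46, R=–
  35: L=12, R=–
  46: L=45, R=–
  59: L=57, R=63
  12: L=–, R=34
  57: L=54, R=58
  54: L=–, R=–
  34: L=20, R=–
  63: L=–, R=–
  20: L=–, R=–
  58: L=–, R=–
  45: L=–, R=–

Path to 50: 67 → 38 → 64 → 51 → 40 → 50, which is 5 edges.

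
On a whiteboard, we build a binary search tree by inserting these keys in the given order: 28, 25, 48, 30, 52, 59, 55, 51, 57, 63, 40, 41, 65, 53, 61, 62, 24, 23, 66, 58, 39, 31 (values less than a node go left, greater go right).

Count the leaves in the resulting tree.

8

Insert 28: tree is empty, so 28 becomes the root.
Insert 25: 25 < 28 → go left. Place as left child of 28.
Insert 48: 48 > 28 → go right. Place as right child of 28.
Insert 30: 30 > 28 → go right; 30 < 48 → go left. Place as left child of 48.
Insert 52: 52 > 28 → go right; 52 > 48 → go right. Place as right child of 48.
Insert 59: 59 > 28 → go right; 59 > 48 → go right; 59 > 52 → go right. Place as right child of 52.
Insert 55: 55 > 28 → go right; 55 > 48 → go right; 55 > 52 → go right; 55 < 59 → go left. Place as left child of 59.
Insert 51: 51 > 28 → go right; 51 > 48 → go right; 51 < 52 → go left. Place as left child of 52.
Insert 57: 57 > 28 → go right; 57 > 48 → go right; 57 > 52 → go right; 57 < 59 → go left; 57 > 55 → go right. Place as right child of 55.
Insert 63: 63 > 28 → go right; 63 > 48 → go right; 63 > 52 → go right; 63 > 59 → go right. Place as right child of 59.
Insert 40: 40 > 28 → go right; 40 < 48 → go left; 40 > 30 → go right. Place as right child of 30.
Insert 41: 41 > 28 → go right; 41 < 48 → go left; 41 > 30 → go right; 41 > 40 → go right. Place as right child of 40.
Insert 65: 65 > 28 → go right; 65 > 48 → go right; 65 > 52 → go right; 65 > 59 → go right; 65 > 63 → go right. Place as right child of 63.
Insert 53: 53 > 28 → go right; 53 > 48 → go right; 53 > 52 → go right; 53 < 59 → go left; 53 < 55 → go left. Place as left child of 55.
Insert 61: 61 > 28 → go right; 61 > 48 → go right; 61 > 52 → go right; 61 > 59 → go right; 61 < 63 → go left. Place as left child of 63.
Insert 62: 62 > 28 → go right; 62 > 48 → go right; 62 > 52 → go right; 62 > 59 → go right; 62 < 63 → go left; 62 > 61 → go right. Place as right child of 61.
Insert 24: 24 < 28 → go left; 24 < 25 → go left. Place as left child of 25.
Insert 23: 23 < 28 → go left; 23 < 25 → go left; 23 < 24 → go left. Place as left child of 24.
Insert 66: 66 > 28 → go right; 66 > 48 → go right; 66 > 52 → go right; 66 > 59 → go right; 66 > 63 → go right; 66 > 65 → go right. Place as right child of 65.
Insert 58: 58 > 28 → go right; 58 > 48 → go right; 58 > 52 → go right; 58 < 59 → go left; 58 > 55 → go right; 58 > 57 → go right. Place as right child of 57.
Insert 39: 39 > 28 → go right; 39 < 48 → go left; 39 > 30 → go right; 39 < 40 → go left. Place as left child of 40.
Insert 31: 31 > 28 → go right; 31 < 48 → go left; 31 > 30 → go right; 31 < 40 → go left; 31 < 39 → go left. Place as left child of 39.

Leaves: 23, 31, 41, 51, 53, 58, 62, 66 — 8 in total.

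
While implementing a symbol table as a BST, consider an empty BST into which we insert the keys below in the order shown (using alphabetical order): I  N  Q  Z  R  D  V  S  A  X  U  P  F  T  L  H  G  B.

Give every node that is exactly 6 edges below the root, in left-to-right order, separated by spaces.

Resulting structure (node: left, right):
  I: L=D, R=N
  N: L=L, R=Q
  Q: L=P, R=Z
  Z: L=R, R=–
  R: L=–, R=V
  D: L=A, R=F
  V: L=S, R=X
  S: L=–, R=U
  A: L=–, R=B
  X: L=–, R=–
  U: L=T, R=–
  P: L=–, R=–
  F: L=–, R=H
  T: L=–, R=–
  L: L=–, R=–
  H: L=G, R=–
  G: L=–, R=–
  B: L=–, R=–

S X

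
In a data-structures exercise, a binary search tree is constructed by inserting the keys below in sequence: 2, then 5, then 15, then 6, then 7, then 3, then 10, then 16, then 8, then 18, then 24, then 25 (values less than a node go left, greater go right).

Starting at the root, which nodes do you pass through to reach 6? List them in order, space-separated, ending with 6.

2 5 15 6

Resulting structure (node: left, right):
  2: L=–, R=5
  5: L=3, R=15
  15: L=6, R=16
  6: L=–, R=7
  7: L=–, R=10
  3: L=–, R=–
  10: L=8, R=–
  16: L=–, R=18
  8: L=–, R=–
  18: L=–, R=24
  24: L=–, R=25
  25: L=–, R=–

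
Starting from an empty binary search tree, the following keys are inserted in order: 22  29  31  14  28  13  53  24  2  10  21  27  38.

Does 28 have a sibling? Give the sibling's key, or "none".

31

Insert 22: tree is empty, so 22 becomes the root.
Insert 29: 29 > 22 → go right. Place as right child of 22.
Insert 31: 31 > 22 → go right; 31 > 29 → go right. Place as right child of 29.
Insert 14: 14 < 22 → go left. Place as left child of 22.
Insert 28: 28 > 22 → go right; 28 < 29 → go left. Place as left child of 29.
Insert 13: 13 < 22 → go left; 13 < 14 → go left. Place as left child of 14.
Insert 53: 53 > 22 → go right; 53 > 29 → go right; 53 > 31 → go right. Place as right child of 31.
Insert 24: 24 > 22 → go right; 24 < 29 → go left; 24 < 28 → go left. Place as left child of 28.
Insert 2: 2 < 22 → go left; 2 < 14 → go left; 2 < 13 → go left. Place as left child of 13.
Insert 10: 10 < 22 → go left; 10 < 14 → go left; 10 < 13 → go left; 10 > 2 → go right. Place as right child of 2.
Insert 21: 21 < 22 → go left; 21 > 14 → go right. Place as right child of 14.
Insert 27: 27 > 22 → go right; 27 < 29 → go left; 27 < 28 → go left; 27 > 24 → go right. Place as right child of 24.
Insert 38: 38 > 22 → go right; 38 > 29 → go right; 38 > 31 → go right; 38 < 53 → go left. Place as left child of 53.

28's parent is 29; the other child of 29 is 31.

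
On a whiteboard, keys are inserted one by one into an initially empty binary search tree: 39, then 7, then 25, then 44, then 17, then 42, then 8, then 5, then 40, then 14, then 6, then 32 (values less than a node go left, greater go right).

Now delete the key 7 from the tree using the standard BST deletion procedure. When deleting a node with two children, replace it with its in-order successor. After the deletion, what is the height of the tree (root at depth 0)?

Resulting structure (node: left, right):
  39: L=7, R=44
  7: L=5, R=25
  25: L=17, R=32
  44: L=42, R=–
  17: L=8, R=–
  42: L=40, R=–
  8: L=–, R=14
  5: L=–, R=6
  40: L=–, R=–
  14: L=–, R=–
  6: L=–, R=–
  32: L=–, R=–

Delete 7 (two children — replace with in-order successor).
After deletion, deepest node is 14 at depth 4.

4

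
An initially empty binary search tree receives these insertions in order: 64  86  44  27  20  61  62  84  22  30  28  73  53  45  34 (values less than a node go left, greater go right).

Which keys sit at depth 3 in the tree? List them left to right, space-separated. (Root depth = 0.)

20 30 53 62 73

Resulting structure (node: left, right):
  64: L=44, R=86
  86: L=84, R=–
  44: L=27, R=61
  27: L=20, R=30
  20: L=–, R=22
  61: L=53, R=62
  62: L=–, R=–
  84: L=73, R=–
  22: L=–, R=–
  30: L=28, R=34
  28: L=–, R=–
  73: L=–, R=–
  53: L=45, R=–
  45: L=–, R=–
  34: L=–, R=–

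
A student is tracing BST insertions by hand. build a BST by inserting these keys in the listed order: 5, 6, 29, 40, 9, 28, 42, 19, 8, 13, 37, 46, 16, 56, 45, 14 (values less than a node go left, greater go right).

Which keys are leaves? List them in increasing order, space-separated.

8 14 37 45 56

Insert 5: tree is empty, so 5 becomes the root.
Insert 6: 6 > 5 → go right. Place as right child of 5.
Insert 29: 29 > 5 → go right; 29 > 6 → go right. Place as right child of 6.
Insert 40: 40 > 5 → go right; 40 > 6 → go right; 40 > 29 → go right. Place as right child of 29.
Insert 9: 9 > 5 → go right; 9 > 6 → go right; 9 < 29 → go left. Place as left child of 29.
Insert 28: 28 > 5 → go right; 28 > 6 → go right; 28 < 29 → go left; 28 > 9 → go right. Place as right child of 9.
Insert 42: 42 > 5 → go right; 42 > 6 → go right; 42 > 29 → go right; 42 > 40 → go right. Place as right child of 40.
Insert 19: 19 > 5 → go right; 19 > 6 → go right; 19 < 29 → go left; 19 > 9 → go right; 19 < 28 → go left. Place as left child of 28.
Insert 8: 8 > 5 → go right; 8 > 6 → go right; 8 < 29 → go left; 8 < 9 → go left. Place as left child of 9.
Insert 13: 13 > 5 → go right; 13 > 6 → go right; 13 < 29 → go left; 13 > 9 → go right; 13 < 28 → go left; 13 < 19 → go left. Place as left child of 19.
Insert 37: 37 > 5 → go right; 37 > 6 → go right; 37 > 29 → go right; 37 < 40 → go left. Place as left child of 40.
Insert 46: 46 > 5 → go right; 46 > 6 → go right; 46 > 29 → go right; 46 > 40 → go right; 46 > 42 → go right. Place as right child of 42.
Insert 16: 16 > 5 → go right; 16 > 6 → go right; 16 < 29 → go left; 16 > 9 → go right; 16 < 28 → go left; 16 < 19 → go left; 16 > 13 → go right. Place as right child of 13.
Insert 56: 56 > 5 → go right; 56 > 6 → go right; 56 > 29 → go right; 56 > 40 → go right; 56 > 42 → go right; 56 > 46 → go right. Place as right child of 46.
Insert 45: 45 > 5 → go right; 45 > 6 → go right; 45 > 29 → go right; 45 > 40 → go right; 45 > 42 → go right; 45 < 46 → go left. Place as left child of 46.
Insert 14: 14 > 5 → go right; 14 > 6 → go right; 14 < 29 → go left; 14 > 9 → go right; 14 < 28 → go left; 14 < 19 → go left; 14 > 13 → go right; 14 < 16 → go left. Place as left child of 16.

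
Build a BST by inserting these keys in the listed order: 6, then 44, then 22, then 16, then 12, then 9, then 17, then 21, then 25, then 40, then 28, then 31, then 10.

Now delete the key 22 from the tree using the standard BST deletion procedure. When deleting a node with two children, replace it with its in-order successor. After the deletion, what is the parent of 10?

6: root
44: right child of 6 (depth 1)
22: left child of 44 (depth 2)
16: left child of 22 (depth 3)
12: left child of 16 (depth 4)
9: left child of 12 (depth 5)
17: right child of 16 (depth 4)
21: right child of 17 (depth 5)
25: right child of 22 (depth 3)
40: right child of 25 (depth 4)
28: left child of 40 (depth 5)
31: right child of 28 (depth 6)
10: right child of 9 (depth 6)

Delete 22 (two children — replace with in-order successor).
After deletion, 10's parent is 9.

9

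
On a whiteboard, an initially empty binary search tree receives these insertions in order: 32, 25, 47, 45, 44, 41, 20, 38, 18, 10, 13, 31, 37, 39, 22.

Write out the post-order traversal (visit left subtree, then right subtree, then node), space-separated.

Resulting structure (node: left, right):
  32: L=25, R=47
  25: L=20, R=31
  47: L=45, R=–
  45: L=44, R=–
  44: L=41, R=–
  41: L=38, R=–
  20: L=18, R=22
  38: L=37, R=39
  18: L=10, R=–
  10: L=–, R=13
  13: L=–, R=–
  31: L=–, R=–
  37: L=–, R=–
  39: L=–, R=–
  22: L=–, R=–

13 10 18 22 20 31 25 37 39 38 41 44 45 47 32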